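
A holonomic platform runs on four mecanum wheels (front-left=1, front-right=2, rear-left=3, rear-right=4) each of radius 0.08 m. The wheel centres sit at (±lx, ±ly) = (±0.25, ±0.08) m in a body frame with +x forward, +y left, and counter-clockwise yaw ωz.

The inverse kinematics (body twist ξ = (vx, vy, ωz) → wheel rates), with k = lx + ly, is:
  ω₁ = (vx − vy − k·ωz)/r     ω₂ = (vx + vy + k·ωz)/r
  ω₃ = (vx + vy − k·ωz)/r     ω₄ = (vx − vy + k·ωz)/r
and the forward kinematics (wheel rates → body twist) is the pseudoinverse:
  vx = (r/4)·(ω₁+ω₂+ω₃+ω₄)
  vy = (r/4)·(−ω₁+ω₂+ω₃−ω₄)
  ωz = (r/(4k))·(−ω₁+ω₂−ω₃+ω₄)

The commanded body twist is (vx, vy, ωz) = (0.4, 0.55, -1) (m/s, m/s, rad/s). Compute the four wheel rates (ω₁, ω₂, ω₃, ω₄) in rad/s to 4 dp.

(2.2500, 7.7500, 16.0000, -6.0000)

k = lx + ly = 0.25 + 0.08 = 0.3300;  k·ωz = 0.3300·-1 = -0.3300
ω₁ (FL) = (vx − vy − k·ωz)/r = 0.1800/0.08 = 2.2500
ω₂ (FR) = (vx + vy + k·ωz)/r = 0.6200/0.08 = 7.7500
ω₃ (RL) = (vx + vy − k·ωz)/r = 1.2800/0.08 = 16.0000
ω₄ (RR) = (vx − vy + k·ωz)/r = -0.4800/0.08 = -6.0000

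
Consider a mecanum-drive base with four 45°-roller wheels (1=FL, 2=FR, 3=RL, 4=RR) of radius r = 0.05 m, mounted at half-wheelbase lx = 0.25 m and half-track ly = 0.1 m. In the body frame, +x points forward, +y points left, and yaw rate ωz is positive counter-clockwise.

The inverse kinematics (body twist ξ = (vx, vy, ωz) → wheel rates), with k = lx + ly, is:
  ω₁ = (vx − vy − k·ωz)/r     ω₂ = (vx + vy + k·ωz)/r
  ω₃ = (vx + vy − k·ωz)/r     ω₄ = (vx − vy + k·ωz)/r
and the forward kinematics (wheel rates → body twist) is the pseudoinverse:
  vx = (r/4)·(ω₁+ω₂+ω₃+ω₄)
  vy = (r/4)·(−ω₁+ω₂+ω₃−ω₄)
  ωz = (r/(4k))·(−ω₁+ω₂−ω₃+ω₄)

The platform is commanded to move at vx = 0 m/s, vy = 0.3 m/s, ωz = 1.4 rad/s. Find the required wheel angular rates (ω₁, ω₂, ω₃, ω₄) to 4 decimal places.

k = lx + ly = 0.25 + 0.1 = 0.3500;  k·ωz = 0.3500·1.4 = 0.4900
ω₁ (FL) = (vx − vy − k·ωz)/r = -0.7900/0.05 = -15.8000
ω₂ (FR) = (vx + vy + k·ωz)/r = 0.7900/0.05 = 15.8000
ω₃ (RL) = (vx + vy − k·ωz)/r = -0.1900/0.05 = -3.8000
ω₄ (RR) = (vx − vy + k·ωz)/r = 0.1900/0.05 = 3.8000

(-15.8000, 15.8000, -3.8000, 3.8000)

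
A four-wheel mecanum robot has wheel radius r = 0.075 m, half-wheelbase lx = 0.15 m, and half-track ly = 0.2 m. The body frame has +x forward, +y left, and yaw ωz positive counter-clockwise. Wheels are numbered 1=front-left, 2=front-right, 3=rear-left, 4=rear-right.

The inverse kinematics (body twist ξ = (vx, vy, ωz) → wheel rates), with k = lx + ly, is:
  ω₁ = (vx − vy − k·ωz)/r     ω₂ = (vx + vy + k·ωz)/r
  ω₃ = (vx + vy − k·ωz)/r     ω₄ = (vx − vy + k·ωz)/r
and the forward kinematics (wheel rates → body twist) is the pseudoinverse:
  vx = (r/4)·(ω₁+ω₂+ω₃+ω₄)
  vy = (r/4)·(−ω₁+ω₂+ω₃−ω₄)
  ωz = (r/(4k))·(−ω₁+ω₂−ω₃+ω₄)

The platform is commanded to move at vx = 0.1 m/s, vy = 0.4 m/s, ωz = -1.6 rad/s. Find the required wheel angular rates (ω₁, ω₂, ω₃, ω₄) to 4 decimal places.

(3.4667, -0.8000, 14.1333, -11.4667)

k = lx + ly = 0.15 + 0.2 = 0.3500;  k·ωz = 0.3500·-1.6 = -0.5600
ω₁ (FL) = (vx − vy − k·ωz)/r = 0.2600/0.075 = 3.4667
ω₂ (FR) = (vx + vy + k·ωz)/r = -0.0600/0.075 = -0.8000
ω₃ (RL) = (vx + vy − k·ωz)/r = 1.0600/0.075 = 14.1333
ω₄ (RR) = (vx − vy + k·ωz)/r = -0.8600/0.075 = -11.4667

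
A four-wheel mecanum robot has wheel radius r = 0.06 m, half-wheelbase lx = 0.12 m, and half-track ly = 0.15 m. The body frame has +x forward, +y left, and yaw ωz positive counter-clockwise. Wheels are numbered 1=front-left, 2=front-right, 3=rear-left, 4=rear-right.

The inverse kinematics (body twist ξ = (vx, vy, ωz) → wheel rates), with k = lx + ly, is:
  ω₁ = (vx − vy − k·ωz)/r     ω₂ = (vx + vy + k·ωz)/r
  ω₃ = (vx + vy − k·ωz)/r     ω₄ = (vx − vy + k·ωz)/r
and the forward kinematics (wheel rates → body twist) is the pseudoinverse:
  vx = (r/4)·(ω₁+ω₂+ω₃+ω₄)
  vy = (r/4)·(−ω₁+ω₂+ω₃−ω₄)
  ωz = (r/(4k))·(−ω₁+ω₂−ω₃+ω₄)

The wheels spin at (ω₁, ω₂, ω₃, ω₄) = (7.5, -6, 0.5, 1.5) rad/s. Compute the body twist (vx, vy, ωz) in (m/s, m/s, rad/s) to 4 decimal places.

(0.0525, -0.2175, -0.6944)

k = lx + ly = 0.12 + 0.15 = 0.2700
ω₁+ω₂+ω₃+ω₄ = 3.5000  →  vx = (0.06/4)·3.5000 = 0.0525
−ω₁+ω₂+ω₃−ω₄ = -14.5000  →  vy = (0.06/4)·-14.5000 = -0.2175
−ω₁+ω₂−ω₃+ω₄ = -12.5000  →  ωz = (0.06/1.0800)·-12.5000 = -0.6944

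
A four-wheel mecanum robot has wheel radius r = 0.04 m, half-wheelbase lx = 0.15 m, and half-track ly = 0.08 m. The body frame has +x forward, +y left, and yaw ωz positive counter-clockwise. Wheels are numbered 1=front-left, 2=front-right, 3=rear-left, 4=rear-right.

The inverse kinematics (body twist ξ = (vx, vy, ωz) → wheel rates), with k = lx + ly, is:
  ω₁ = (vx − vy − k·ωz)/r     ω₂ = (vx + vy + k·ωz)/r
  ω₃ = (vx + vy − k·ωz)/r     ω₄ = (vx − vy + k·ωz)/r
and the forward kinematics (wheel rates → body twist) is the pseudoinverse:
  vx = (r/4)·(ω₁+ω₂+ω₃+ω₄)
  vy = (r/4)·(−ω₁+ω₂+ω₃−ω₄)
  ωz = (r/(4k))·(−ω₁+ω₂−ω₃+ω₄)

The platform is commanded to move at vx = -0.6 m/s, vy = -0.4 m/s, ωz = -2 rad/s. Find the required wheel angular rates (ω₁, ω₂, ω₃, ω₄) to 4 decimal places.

(6.5000, -36.5000, -13.5000, -16.5000)

k = lx + ly = 0.15 + 0.08 = 0.2300;  k·ωz = 0.2300·-2 = -0.4600
ω₁ (FL) = (vx − vy − k·ωz)/r = 0.2600/0.04 = 6.5000
ω₂ (FR) = (vx + vy + k·ωz)/r = -1.4600/0.04 = -36.5000
ω₃ (RL) = (vx + vy − k·ωz)/r = -0.5400/0.04 = -13.5000
ω₄ (RR) = (vx − vy + k·ωz)/r = -0.6600/0.04 = -16.5000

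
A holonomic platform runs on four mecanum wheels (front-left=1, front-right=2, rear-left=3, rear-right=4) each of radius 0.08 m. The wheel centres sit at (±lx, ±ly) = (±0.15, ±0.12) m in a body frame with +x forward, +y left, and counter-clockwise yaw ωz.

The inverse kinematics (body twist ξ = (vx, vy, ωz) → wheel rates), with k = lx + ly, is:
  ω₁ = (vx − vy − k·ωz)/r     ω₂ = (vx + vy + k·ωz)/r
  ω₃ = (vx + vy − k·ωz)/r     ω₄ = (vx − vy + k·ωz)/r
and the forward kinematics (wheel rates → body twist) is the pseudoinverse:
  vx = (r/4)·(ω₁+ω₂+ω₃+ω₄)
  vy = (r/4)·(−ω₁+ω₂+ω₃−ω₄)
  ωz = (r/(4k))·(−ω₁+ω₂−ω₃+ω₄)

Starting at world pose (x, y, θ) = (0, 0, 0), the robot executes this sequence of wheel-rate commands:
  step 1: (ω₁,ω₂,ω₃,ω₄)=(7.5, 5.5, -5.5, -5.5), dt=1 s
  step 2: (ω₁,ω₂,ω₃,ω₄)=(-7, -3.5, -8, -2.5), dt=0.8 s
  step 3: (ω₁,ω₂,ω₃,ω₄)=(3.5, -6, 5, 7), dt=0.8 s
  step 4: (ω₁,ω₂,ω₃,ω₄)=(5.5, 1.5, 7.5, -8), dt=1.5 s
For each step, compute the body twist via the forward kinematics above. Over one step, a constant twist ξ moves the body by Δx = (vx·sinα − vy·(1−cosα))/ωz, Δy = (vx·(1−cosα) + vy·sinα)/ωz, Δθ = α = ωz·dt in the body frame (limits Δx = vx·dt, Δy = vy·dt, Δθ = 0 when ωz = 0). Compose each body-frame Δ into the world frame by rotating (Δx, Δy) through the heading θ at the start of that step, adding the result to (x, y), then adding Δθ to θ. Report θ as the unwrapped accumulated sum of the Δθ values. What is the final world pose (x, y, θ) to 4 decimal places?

(0.2113, -0.2969, -2.2259)

step 1: ξ=(vx,vy,ωz)=(0.0400, -0.0400, -0.1481), dt=1.0 → body Δ=(0.0369, -0.0428, -0.1481) → world pose (0.0369, -0.0428, -0.1481)
step 2: ξ=(vx,vy,ωz)=(-0.4200, -0.0400, 0.6667), dt=0.8 → body Δ=(-0.3120, -0.1180, 0.5333) → world pose (-0.2891, -0.1135, 0.3852)
step 3: ξ=(vx,vy,ωz)=(0.1900, -0.2300, -0.5556), dt=0.8 → body Δ=(0.1068, -0.2112, -0.4444) → world pose (-0.1107, -0.2691, -0.0593)
step 4: ξ=(vx,vy,ωz)=(0.1300, 0.2300, -1.4444), dt=1.5 → body Δ=(0.3231, -0.0087, -2.1667) → world pose (0.2113, -0.2969, -2.2259)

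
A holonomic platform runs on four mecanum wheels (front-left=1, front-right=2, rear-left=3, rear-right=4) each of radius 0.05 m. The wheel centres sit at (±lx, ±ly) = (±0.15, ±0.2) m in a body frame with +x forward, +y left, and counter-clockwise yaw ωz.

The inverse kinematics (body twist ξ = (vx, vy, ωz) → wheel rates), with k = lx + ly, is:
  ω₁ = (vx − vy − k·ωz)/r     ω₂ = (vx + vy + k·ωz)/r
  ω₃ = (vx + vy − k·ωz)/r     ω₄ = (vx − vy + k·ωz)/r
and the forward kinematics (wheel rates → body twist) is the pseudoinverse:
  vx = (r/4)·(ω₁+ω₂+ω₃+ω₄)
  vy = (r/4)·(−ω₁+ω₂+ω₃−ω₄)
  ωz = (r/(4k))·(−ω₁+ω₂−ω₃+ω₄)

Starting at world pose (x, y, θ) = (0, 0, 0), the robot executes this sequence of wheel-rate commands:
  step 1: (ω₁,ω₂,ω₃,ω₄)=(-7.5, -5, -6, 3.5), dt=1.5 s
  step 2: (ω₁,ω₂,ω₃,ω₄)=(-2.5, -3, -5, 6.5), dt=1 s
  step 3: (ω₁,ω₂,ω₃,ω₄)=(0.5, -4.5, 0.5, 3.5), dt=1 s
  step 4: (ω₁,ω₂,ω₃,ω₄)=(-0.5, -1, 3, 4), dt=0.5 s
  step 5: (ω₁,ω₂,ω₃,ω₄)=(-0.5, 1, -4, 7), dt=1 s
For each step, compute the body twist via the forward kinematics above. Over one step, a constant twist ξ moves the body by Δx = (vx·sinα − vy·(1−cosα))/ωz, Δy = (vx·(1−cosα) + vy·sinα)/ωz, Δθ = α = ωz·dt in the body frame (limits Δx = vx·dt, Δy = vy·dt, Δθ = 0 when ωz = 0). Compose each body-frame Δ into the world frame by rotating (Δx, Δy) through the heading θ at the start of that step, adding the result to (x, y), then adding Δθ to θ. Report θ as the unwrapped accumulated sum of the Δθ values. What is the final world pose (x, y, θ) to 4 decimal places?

step 1: ξ=(vx,vy,ωz)=(-0.1875, -0.0875, 0.4286), dt=1.5 → body Δ=(-0.2215, -0.2097, 0.6429) → world pose (-0.2215, -0.2097, 0.6429)
step 2: ξ=(vx,vy,ωz)=(-0.0500, -0.1500, 0.3929), dt=1.0 → body Δ=(-0.0196, -0.1559, 0.3929) → world pose (-0.1438, -0.3463, 1.0357)
step 3: ξ=(vx,vy,ωz)=(0.0000, -0.1000, -0.0714), dt=1.0 → body Δ=(-0.0036, -0.0999, -0.0714) → world pose (-0.0597, -0.4003, 0.9643)
step 4: ξ=(vx,vy,ωz)=(0.0688, -0.0187, 0.0179), dt=0.5 → body Δ=(0.0344, -0.0092, 0.0089) → world pose (-0.0325, -0.3772, 0.9732)
step 5: ξ=(vx,vy,ωz)=(0.0438, -0.1188, 0.4464), dt=1.0 → body Δ=(0.0684, -0.1052, 0.4464) → world pose (0.0930, -0.3799, 1.4196)

(0.0930, -0.3799, 1.4196)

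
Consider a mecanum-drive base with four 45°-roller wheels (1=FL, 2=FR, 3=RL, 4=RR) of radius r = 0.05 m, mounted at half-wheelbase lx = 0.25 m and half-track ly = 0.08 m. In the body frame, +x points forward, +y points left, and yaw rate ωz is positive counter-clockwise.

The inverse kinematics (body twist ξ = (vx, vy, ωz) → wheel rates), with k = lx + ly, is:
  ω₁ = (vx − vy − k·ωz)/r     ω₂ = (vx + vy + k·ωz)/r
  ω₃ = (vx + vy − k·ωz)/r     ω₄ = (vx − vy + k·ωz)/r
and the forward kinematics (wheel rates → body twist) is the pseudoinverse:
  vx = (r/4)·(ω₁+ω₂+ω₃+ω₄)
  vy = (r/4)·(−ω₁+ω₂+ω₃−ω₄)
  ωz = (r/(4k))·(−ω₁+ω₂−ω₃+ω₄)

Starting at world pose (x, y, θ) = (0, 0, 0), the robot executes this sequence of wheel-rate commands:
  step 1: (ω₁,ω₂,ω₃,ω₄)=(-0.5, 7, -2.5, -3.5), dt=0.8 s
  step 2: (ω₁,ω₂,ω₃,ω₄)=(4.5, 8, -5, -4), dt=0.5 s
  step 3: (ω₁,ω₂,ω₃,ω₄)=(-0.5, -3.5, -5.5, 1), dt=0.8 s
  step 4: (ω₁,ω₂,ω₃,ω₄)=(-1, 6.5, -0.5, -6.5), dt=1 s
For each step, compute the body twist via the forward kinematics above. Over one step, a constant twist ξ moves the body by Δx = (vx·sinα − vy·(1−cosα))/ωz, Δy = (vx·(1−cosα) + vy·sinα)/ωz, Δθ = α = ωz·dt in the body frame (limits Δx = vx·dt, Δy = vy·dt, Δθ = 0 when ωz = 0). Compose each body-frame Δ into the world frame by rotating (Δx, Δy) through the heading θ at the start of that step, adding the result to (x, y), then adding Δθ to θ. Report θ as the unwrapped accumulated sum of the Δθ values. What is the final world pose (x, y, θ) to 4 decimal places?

(-0.1203, 0.1344, 0.4451)

step 1: ξ=(vx,vy,ωz)=(0.0063, 0.1063, 0.2462), dt=0.8 → body Δ=(-0.0034, 0.0849, 0.1970) → world pose (-0.0034, 0.0849, 0.1970)
step 2: ξ=(vx,vy,ωz)=(0.0438, 0.0313, 0.1705), dt=0.5 → body Δ=(0.0212, 0.0165, 0.0852) → world pose (0.0142, 0.1053, 0.2822)
step 3: ξ=(vx,vy,ωz)=(-0.1063, -0.1188, 0.1326), dt=0.8 → body Δ=(-0.0798, -0.0993, 0.1061) → world pose (-0.0348, -0.0123, 0.3883)
step 4: ξ=(vx,vy,ωz)=(-0.0188, 0.1688, 0.0568), dt=1.0 → body Δ=(-0.0235, 0.1681, 0.0568) → world pose (-0.1203, 0.1344, 0.4451)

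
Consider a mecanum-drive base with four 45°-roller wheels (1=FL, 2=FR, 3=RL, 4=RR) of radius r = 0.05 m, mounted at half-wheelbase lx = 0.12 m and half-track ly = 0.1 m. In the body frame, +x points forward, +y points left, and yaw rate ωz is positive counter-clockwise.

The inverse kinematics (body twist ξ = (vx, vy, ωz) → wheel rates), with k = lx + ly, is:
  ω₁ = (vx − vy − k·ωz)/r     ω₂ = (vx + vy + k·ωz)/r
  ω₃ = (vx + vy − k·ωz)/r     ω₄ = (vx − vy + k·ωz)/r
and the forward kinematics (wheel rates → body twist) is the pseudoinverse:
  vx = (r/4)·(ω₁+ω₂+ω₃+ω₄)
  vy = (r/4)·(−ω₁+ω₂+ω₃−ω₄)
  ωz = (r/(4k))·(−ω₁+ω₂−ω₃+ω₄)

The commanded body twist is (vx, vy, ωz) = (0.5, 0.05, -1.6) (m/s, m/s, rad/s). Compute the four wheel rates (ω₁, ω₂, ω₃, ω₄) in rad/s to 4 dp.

k = lx + ly = 0.12 + 0.1 = 0.2200;  k·ωz = 0.2200·-1.6 = -0.3520
ω₁ (FL) = (vx − vy − k·ωz)/r = 0.8020/0.05 = 16.0400
ω₂ (FR) = (vx + vy + k·ωz)/r = 0.1980/0.05 = 3.9600
ω₃ (RL) = (vx + vy − k·ωz)/r = 0.9020/0.05 = 18.0400
ω₄ (RR) = (vx − vy + k·ωz)/r = 0.0980/0.05 = 1.9600

(16.0400, 3.9600, 18.0400, 1.9600)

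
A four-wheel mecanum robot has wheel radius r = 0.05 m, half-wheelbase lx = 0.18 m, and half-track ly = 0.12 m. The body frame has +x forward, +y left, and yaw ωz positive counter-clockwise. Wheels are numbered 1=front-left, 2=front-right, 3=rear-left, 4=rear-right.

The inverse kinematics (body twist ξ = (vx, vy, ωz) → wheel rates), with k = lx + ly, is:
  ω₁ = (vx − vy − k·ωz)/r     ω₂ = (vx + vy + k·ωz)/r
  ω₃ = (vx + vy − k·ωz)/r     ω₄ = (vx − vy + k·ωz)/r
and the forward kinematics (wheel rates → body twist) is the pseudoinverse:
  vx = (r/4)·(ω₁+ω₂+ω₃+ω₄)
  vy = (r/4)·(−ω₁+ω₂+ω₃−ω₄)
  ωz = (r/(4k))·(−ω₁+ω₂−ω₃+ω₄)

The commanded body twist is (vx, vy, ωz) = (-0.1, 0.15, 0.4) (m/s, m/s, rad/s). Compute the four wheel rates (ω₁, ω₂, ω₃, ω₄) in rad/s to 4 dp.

k = lx + ly = 0.18 + 0.12 = 0.3000;  k·ωz = 0.3000·0.4 = 0.1200
ω₁ (FL) = (vx − vy − k·ωz)/r = -0.3700/0.05 = -7.4000
ω₂ (FR) = (vx + vy + k·ωz)/r = 0.1700/0.05 = 3.4000
ω₃ (RL) = (vx + vy − k·ωz)/r = -0.0700/0.05 = -1.4000
ω₄ (RR) = (vx − vy + k·ωz)/r = -0.1300/0.05 = -2.6000

(-7.4000, 3.4000, -1.4000, -2.6000)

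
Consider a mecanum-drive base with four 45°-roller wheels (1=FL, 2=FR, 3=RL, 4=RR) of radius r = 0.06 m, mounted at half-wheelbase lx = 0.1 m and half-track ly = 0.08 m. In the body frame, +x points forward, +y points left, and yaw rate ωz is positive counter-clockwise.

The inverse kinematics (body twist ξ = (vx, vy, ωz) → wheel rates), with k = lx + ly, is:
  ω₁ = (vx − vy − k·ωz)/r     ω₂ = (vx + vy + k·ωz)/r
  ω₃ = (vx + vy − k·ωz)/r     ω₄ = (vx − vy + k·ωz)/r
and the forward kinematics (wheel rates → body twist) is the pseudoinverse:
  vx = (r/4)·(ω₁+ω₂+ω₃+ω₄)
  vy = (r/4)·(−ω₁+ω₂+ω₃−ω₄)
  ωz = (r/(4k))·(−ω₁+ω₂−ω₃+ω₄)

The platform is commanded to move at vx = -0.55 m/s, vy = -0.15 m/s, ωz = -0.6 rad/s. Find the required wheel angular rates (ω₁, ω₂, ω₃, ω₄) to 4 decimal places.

k = lx + ly = 0.1 + 0.08 = 0.1800;  k·ωz = 0.1800·-0.6 = -0.1080
ω₁ (FL) = (vx − vy − k·ωz)/r = -0.2920/0.06 = -4.8667
ω₂ (FR) = (vx + vy + k·ωz)/r = -0.8080/0.06 = -13.4667
ω₃ (RL) = (vx + vy − k·ωz)/r = -0.5920/0.06 = -9.8667
ω₄ (RR) = (vx − vy + k·ωz)/r = -0.5080/0.06 = -8.4667

(-4.8667, -13.4667, -9.8667, -8.4667)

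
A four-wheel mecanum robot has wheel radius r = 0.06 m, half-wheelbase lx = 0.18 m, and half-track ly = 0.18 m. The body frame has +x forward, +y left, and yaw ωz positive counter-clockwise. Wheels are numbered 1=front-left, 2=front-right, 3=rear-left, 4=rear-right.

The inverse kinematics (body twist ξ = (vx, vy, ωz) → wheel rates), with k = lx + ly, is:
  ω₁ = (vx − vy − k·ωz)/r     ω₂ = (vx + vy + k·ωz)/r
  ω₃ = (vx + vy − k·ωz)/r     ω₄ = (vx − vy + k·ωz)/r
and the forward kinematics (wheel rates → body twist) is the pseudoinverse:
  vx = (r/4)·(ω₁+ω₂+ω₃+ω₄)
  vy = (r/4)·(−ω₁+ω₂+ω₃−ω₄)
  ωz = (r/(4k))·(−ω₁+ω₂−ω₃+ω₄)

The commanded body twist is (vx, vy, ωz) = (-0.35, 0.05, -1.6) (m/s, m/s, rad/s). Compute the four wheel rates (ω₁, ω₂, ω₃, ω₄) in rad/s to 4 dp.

(2.9333, -14.6000, 4.6000, -16.2667)

k = lx + ly = 0.18 + 0.18 = 0.3600;  k·ωz = 0.3600·-1.6 = -0.5760
ω₁ (FL) = (vx − vy − k·ωz)/r = 0.1760/0.06 = 2.9333
ω₂ (FR) = (vx + vy + k·ωz)/r = -0.8760/0.06 = -14.6000
ω₃ (RL) = (vx + vy − k·ωz)/r = 0.2760/0.06 = 4.6000
ω₄ (RR) = (vx − vy + k·ωz)/r = -0.9760/0.06 = -16.2667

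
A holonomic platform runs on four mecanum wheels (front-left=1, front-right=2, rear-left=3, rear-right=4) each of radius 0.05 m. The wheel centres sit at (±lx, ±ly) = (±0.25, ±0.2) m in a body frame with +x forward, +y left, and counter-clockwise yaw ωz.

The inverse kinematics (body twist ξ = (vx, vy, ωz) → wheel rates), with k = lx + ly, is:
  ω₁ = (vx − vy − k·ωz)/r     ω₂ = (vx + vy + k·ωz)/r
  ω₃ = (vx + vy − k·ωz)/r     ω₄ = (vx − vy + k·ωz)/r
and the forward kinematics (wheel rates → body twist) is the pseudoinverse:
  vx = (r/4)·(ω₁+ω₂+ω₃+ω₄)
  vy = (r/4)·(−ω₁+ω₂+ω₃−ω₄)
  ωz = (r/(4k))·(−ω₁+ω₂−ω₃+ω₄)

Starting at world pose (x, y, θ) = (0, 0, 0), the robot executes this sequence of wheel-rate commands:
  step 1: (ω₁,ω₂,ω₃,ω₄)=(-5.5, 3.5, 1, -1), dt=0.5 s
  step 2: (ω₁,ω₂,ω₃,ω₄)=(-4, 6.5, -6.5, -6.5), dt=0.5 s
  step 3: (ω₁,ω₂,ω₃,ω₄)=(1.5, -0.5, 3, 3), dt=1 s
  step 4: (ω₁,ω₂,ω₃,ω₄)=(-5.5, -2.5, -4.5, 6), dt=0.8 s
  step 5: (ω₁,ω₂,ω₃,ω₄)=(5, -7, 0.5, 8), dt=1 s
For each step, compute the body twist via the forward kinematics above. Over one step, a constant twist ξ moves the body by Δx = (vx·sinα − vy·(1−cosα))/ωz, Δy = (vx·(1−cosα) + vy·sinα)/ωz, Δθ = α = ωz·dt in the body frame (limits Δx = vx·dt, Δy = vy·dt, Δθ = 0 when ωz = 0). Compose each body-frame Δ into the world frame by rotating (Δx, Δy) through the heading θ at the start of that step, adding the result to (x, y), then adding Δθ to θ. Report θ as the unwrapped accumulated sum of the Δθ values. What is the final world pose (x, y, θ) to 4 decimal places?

step 1: ξ=(vx,vy,ωz)=(-0.0250, 0.1375, 0.1944), dt=0.5 → body Δ=(-0.0158, 0.0680, 0.0972) → world pose (-0.0158, 0.0680, 0.0972)
step 2: ξ=(vx,vy,ωz)=(-0.1313, 0.1313, 0.2917), dt=0.5 → body Δ=(-0.0702, 0.0606, 0.1458) → world pose (-0.0915, 0.1216, 0.2431)
step 3: ξ=(vx,vy,ωz)=(0.0875, -0.0250, -0.0556), dt=1.0 → body Δ=(0.0868, -0.0274, -0.0556) → world pose (-0.0007, 0.1158, 0.1875)
step 4: ξ=(vx,vy,ωz)=(-0.0812, -0.0938, 0.3750), dt=0.8 → body Δ=(-0.0529, -0.0836, 0.3000) → world pose (-0.0371, 0.0239, 0.4875)
step 5: ξ=(vx,vy,ωz)=(0.0813, -0.2438, -0.1250), dt=1.0 → body Δ=(0.0658, -0.2482, -0.1250) → world pose (0.1373, -0.1646, 0.3625)

(0.1373, -0.1646, 0.3625)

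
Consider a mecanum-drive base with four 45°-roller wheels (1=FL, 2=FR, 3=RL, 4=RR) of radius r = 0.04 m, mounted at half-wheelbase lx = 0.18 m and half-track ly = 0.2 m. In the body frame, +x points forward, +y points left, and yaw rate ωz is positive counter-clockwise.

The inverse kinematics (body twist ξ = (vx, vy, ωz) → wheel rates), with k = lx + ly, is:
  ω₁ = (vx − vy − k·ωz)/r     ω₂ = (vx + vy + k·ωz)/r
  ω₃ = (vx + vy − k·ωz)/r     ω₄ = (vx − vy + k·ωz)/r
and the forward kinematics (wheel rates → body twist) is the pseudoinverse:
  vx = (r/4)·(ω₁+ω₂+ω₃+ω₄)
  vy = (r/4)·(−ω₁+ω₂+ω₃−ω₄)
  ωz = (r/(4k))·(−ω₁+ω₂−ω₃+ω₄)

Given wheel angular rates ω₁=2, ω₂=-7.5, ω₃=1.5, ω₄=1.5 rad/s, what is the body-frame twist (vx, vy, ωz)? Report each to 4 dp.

k = lx + ly = 0.18 + 0.2 = 0.3800
ω₁+ω₂+ω₃+ω₄ = -2.5000  →  vx = (0.04/4)·-2.5000 = -0.0250
−ω₁+ω₂+ω₃−ω₄ = -9.5000  →  vy = (0.04/4)·-9.5000 = -0.0950
−ω₁+ω₂−ω₃+ω₄ = -9.5000  →  ωz = (0.04/1.5200)·-9.5000 = -0.2500

(-0.0250, -0.0950, -0.2500)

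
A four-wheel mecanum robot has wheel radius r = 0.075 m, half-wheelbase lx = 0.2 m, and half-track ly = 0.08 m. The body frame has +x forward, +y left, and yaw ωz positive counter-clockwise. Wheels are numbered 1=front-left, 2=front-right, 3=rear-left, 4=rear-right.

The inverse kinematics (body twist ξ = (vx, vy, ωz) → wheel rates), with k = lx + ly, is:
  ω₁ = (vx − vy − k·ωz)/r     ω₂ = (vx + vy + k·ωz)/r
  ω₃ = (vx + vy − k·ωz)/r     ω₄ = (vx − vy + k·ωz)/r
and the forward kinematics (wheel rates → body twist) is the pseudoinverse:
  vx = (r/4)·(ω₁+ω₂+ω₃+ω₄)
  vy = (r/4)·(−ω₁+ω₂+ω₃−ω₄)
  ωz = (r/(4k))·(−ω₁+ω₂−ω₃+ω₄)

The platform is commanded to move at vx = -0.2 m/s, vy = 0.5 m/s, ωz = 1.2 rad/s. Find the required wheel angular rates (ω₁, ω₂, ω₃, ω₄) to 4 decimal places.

k = lx + ly = 0.2 + 0.08 = 0.2800;  k·ωz = 0.2800·1.2 = 0.3360
ω₁ (FL) = (vx − vy − k·ωz)/r = -1.0360/0.075 = -13.8133
ω₂ (FR) = (vx + vy + k·ωz)/r = 0.6360/0.075 = 8.4800
ω₃ (RL) = (vx + vy − k·ωz)/r = -0.0360/0.075 = -0.4800
ω₄ (RR) = (vx − vy + k·ωz)/r = -0.3640/0.075 = -4.8533

(-13.8133, 8.4800, -0.4800, -4.8533)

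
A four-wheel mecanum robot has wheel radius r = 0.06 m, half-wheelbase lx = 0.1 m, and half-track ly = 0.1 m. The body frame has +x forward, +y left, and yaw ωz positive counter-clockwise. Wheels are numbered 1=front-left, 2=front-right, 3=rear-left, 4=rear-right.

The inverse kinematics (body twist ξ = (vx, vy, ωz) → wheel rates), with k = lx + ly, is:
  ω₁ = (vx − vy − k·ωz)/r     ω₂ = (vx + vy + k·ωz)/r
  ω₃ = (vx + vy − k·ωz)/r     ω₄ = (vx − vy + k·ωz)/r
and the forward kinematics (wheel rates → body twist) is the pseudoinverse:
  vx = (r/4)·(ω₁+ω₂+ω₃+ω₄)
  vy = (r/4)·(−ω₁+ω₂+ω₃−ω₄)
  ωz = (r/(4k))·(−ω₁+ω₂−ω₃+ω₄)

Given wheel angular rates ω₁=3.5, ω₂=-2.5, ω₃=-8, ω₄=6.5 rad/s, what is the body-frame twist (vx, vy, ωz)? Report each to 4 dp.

k = lx + ly = 0.1 + 0.1 = 0.2000
ω₁+ω₂+ω₃+ω₄ = -0.5000  →  vx = (0.06/4)·-0.5000 = -0.0075
−ω₁+ω₂+ω₃−ω₄ = -20.5000  →  vy = (0.06/4)·-20.5000 = -0.3075
−ω₁+ω₂−ω₃+ω₄ = 8.5000  →  ωz = (0.06/0.8000)·8.5000 = 0.6375

(-0.0075, -0.3075, 0.6375)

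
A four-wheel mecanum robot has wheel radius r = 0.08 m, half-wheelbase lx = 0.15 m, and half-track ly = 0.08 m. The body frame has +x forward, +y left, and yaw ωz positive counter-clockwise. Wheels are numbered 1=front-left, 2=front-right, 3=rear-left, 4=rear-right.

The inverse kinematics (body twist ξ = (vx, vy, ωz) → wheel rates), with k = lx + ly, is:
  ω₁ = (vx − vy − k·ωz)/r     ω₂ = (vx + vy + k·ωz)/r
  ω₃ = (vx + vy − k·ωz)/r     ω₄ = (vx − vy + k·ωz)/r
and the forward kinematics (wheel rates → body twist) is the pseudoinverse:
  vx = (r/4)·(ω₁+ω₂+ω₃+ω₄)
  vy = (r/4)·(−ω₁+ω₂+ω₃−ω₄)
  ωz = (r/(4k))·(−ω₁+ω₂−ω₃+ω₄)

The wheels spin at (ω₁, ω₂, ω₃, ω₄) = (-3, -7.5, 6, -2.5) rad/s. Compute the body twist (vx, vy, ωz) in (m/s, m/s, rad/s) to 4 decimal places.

(-0.1400, 0.0800, -1.1304)

k = lx + ly = 0.15 + 0.08 = 0.2300
ω₁+ω₂+ω₃+ω₄ = -7.0000  →  vx = (0.08/4)·-7.0000 = -0.1400
−ω₁+ω₂+ω₃−ω₄ = 4.0000  →  vy = (0.08/4)·4.0000 = 0.0800
−ω₁+ω₂−ω₃+ω₄ = -13.0000  →  ωz = (0.08/0.9200)·-13.0000 = -1.1304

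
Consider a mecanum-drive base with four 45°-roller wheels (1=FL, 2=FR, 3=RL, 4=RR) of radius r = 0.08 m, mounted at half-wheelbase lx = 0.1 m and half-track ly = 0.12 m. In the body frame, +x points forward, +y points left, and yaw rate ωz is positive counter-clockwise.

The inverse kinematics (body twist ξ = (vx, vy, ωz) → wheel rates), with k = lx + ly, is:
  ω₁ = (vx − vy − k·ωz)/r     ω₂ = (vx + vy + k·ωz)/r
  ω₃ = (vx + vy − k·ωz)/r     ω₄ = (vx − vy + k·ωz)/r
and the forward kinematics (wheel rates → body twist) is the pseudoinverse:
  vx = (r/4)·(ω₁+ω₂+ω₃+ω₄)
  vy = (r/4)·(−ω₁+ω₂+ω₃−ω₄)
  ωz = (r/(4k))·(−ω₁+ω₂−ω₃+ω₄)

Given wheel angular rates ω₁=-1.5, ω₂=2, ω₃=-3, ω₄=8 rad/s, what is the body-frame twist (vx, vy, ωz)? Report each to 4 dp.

(0.1100, -0.1500, 1.3182)

k = lx + ly = 0.1 + 0.12 = 0.2200
ω₁+ω₂+ω₃+ω₄ = 5.5000  →  vx = (0.08/4)·5.5000 = 0.1100
−ω₁+ω₂+ω₃−ω₄ = -7.5000  →  vy = (0.08/4)·-7.5000 = -0.1500
−ω₁+ω₂−ω₃+ω₄ = 14.5000  →  ωz = (0.08/0.8800)·14.5000 = 1.3182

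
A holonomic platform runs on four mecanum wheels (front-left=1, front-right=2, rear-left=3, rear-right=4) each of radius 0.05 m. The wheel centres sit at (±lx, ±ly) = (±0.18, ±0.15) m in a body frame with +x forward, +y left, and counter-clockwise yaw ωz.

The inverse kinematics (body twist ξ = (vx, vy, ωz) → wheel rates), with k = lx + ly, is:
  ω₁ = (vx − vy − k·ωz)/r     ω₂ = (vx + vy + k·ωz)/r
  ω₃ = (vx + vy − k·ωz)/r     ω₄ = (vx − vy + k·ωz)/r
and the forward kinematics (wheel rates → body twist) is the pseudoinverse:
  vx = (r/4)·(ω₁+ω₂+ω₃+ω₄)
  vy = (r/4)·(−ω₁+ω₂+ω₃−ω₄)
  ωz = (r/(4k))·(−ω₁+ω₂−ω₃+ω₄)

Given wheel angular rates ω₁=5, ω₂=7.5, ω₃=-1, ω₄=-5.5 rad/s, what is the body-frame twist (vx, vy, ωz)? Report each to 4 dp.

(0.0750, 0.0875, -0.0758)

k = lx + ly = 0.18 + 0.15 = 0.3300
ω₁+ω₂+ω₃+ω₄ = 6.0000  →  vx = (0.05/4)·6.0000 = 0.0750
−ω₁+ω₂+ω₃−ω₄ = 7.0000  →  vy = (0.05/4)·7.0000 = 0.0875
−ω₁+ω₂−ω₃+ω₄ = -2.0000  →  ωz = (0.05/1.3200)·-2.0000 = -0.0758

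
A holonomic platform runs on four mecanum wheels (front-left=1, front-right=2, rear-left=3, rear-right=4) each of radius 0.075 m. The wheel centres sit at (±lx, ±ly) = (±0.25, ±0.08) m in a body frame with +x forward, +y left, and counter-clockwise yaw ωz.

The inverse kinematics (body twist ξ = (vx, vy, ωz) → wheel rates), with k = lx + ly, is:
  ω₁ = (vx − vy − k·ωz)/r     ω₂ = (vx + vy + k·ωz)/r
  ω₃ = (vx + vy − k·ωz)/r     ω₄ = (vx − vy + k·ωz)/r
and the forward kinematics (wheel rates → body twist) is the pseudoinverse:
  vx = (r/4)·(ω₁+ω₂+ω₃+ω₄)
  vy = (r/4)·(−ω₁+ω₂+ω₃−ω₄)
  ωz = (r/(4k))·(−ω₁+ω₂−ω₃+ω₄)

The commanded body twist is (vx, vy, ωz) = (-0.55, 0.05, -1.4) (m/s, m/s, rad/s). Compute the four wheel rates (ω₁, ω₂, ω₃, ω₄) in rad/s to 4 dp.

k = lx + ly = 0.25 + 0.08 = 0.3300;  k·ωz = 0.3300·-1.4 = -0.4620
ω₁ (FL) = (vx − vy − k·ωz)/r = -0.1380/0.075 = -1.8400
ω₂ (FR) = (vx + vy + k·ωz)/r = -0.9620/0.075 = -12.8267
ω₃ (RL) = (vx + vy − k·ωz)/r = -0.0380/0.075 = -0.5067
ω₄ (RR) = (vx − vy + k·ωz)/r = -1.0620/0.075 = -14.1600

(-1.8400, -12.8267, -0.5067, -14.1600)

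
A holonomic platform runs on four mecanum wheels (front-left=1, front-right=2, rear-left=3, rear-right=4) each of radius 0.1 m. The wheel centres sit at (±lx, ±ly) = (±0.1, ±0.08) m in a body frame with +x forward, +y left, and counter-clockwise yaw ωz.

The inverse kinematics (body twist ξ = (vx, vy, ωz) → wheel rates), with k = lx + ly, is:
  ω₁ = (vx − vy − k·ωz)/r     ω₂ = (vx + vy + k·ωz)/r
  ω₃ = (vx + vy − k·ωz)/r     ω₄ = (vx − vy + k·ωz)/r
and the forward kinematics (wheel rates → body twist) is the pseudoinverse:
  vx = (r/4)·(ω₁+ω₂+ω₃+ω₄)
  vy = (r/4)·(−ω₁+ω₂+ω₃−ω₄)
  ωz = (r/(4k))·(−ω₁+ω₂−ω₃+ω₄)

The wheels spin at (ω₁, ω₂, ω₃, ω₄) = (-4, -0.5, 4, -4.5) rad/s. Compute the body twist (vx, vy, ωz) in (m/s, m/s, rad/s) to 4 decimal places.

(-0.1250, 0.3000, -0.6944)

k = lx + ly = 0.1 + 0.08 = 0.1800
ω₁+ω₂+ω₃+ω₄ = -5.0000  →  vx = (0.1/4)·-5.0000 = -0.1250
−ω₁+ω₂+ω₃−ω₄ = 12.0000  →  vy = (0.1/4)·12.0000 = 0.3000
−ω₁+ω₂−ω₃+ω₄ = -5.0000  →  ωz = (0.1/0.7200)·-5.0000 = -0.6944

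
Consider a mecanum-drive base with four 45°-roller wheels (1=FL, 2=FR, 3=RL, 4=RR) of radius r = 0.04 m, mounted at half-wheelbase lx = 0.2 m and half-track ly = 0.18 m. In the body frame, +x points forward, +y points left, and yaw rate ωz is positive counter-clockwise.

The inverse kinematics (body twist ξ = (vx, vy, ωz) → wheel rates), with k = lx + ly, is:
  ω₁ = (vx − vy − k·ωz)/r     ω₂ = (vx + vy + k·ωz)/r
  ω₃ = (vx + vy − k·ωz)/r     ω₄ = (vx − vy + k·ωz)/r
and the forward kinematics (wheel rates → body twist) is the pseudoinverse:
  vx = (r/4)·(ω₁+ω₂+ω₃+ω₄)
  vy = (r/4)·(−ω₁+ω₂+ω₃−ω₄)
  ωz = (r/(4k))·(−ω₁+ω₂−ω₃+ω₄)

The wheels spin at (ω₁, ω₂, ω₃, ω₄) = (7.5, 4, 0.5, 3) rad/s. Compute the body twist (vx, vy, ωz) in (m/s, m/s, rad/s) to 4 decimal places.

(0.1500, -0.0600, -0.0263)

k = lx + ly = 0.2 + 0.18 = 0.3800
ω₁+ω₂+ω₃+ω₄ = 15.0000  →  vx = (0.04/4)·15.0000 = 0.1500
−ω₁+ω₂+ω₃−ω₄ = -6.0000  →  vy = (0.04/4)·-6.0000 = -0.0600
−ω₁+ω₂−ω₃+ω₄ = -1.0000  →  ωz = (0.04/1.5200)·-1.0000 = -0.0263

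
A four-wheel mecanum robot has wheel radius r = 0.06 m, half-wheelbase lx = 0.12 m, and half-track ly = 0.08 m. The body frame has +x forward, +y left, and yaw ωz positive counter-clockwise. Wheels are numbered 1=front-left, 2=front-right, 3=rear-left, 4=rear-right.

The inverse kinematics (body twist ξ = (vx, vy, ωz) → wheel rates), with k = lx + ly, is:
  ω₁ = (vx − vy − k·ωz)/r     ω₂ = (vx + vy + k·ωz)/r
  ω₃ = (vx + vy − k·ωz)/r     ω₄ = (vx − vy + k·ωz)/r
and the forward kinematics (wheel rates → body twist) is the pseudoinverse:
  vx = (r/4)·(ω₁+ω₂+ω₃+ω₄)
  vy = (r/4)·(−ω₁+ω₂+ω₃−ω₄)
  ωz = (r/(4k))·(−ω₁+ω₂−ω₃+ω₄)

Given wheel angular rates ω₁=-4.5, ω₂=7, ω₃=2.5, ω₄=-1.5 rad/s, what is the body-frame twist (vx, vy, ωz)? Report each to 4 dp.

k = lx + ly = 0.12 + 0.08 = 0.2000
ω₁+ω₂+ω₃+ω₄ = 3.5000  →  vx = (0.06/4)·3.5000 = 0.0525
−ω₁+ω₂+ω₃−ω₄ = 15.5000  →  vy = (0.06/4)·15.5000 = 0.2325
−ω₁+ω₂−ω₃+ω₄ = 7.5000  →  ωz = (0.06/0.8000)·7.5000 = 0.5625

(0.0525, 0.2325, 0.5625)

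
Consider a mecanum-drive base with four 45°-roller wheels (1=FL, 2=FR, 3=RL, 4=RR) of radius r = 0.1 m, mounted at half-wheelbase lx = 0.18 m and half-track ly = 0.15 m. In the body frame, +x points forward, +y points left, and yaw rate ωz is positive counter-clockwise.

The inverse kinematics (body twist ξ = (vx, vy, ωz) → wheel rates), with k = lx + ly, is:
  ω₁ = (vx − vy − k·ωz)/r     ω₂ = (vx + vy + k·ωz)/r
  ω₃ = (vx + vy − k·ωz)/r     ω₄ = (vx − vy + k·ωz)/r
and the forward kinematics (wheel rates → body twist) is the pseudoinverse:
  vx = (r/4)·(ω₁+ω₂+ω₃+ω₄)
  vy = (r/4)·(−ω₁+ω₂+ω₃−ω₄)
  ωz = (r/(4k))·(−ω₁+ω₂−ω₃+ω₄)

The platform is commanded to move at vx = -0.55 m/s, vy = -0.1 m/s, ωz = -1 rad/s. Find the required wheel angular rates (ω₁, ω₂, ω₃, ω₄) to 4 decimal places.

(-1.2000, -9.8000, -3.2000, -7.8000)

k = lx + ly = 0.18 + 0.15 = 0.3300;  k·ωz = 0.3300·-1 = -0.3300
ω₁ (FL) = (vx − vy − k·ωz)/r = -0.1200/0.1 = -1.2000
ω₂ (FR) = (vx + vy + k·ωz)/r = -0.9800/0.1 = -9.8000
ω₃ (RL) = (vx + vy − k·ωz)/r = -0.3200/0.1 = -3.2000
ω₄ (RR) = (vx − vy + k·ωz)/r = -0.7800/0.1 = -7.8000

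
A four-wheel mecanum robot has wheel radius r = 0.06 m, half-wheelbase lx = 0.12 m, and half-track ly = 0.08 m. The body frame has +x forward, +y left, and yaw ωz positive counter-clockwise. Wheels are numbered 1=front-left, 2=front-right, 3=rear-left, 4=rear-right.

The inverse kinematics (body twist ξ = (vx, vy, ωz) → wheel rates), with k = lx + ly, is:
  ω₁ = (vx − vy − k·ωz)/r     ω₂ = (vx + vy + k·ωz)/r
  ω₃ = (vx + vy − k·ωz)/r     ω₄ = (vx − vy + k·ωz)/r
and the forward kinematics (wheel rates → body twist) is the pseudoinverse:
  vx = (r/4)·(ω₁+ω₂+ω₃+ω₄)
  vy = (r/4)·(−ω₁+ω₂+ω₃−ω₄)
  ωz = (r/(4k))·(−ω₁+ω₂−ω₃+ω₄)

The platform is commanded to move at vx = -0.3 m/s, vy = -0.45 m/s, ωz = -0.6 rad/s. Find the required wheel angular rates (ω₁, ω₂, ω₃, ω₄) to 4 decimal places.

k = lx + ly = 0.12 + 0.08 = 0.2000;  k·ωz = 0.2000·-0.6 = -0.1200
ω₁ (FL) = (vx − vy − k·ωz)/r = 0.2700/0.06 = 4.5000
ω₂ (FR) = (vx + vy + k·ωz)/r = -0.8700/0.06 = -14.5000
ω₃ (RL) = (vx + vy − k·ωz)/r = -0.6300/0.06 = -10.5000
ω₄ (RR) = (vx − vy + k·ωz)/r = 0.0300/0.06 = 0.5000

(4.5000, -14.5000, -10.5000, 0.5000)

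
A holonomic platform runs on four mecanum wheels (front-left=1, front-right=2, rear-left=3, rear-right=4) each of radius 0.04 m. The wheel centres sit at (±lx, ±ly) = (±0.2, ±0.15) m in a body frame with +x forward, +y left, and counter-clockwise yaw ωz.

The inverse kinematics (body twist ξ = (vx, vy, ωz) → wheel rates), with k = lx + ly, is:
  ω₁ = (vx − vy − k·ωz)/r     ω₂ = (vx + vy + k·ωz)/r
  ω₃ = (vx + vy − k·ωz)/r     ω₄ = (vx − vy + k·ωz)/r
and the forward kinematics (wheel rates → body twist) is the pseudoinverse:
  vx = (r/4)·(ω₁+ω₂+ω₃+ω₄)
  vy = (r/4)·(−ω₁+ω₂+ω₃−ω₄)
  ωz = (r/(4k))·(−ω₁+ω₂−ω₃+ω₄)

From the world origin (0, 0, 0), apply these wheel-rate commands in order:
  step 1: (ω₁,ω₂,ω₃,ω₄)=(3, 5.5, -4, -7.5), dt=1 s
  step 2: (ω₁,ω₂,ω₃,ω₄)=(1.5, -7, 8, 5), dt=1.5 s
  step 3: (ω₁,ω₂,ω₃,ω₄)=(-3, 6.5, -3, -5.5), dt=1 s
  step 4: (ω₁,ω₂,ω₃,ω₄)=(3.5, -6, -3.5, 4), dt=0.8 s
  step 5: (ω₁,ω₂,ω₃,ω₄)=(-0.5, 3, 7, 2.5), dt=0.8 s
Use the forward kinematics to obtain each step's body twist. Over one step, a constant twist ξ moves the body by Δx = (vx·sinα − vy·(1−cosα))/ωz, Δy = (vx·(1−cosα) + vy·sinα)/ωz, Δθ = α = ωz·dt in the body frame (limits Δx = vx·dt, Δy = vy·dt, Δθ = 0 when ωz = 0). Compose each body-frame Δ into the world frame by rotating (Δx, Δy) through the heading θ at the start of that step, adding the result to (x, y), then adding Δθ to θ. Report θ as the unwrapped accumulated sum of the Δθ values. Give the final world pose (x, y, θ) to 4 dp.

(0.1112, -0.0173, -0.3900)

step 1: ξ=(vx,vy,ωz)=(-0.0300, 0.0600, -0.0286), dt=1.0 → body Δ=(-0.0291, 0.0604, -0.0286) → world pose (-0.0291, 0.0604, -0.0286)
step 2: ξ=(vx,vy,ωz)=(0.0750, -0.0550, -0.3286), dt=1.5 → body Δ=(0.0881, -0.1064, -0.4929) → world pose (0.0559, -0.0484, -0.5214)
step 3: ξ=(vx,vy,ωz)=(-0.0500, 0.1200, 0.2000), dt=1.0 → body Δ=(-0.0616, 0.1142, 0.2000) → world pose (0.0593, 0.0813, -0.3214)
step 4: ξ=(vx,vy,ωz)=(-0.0200, -0.1700, -0.0571), dt=0.8 → body Δ=(-0.0191, -0.1356, -0.0457) → world pose (-0.0016, -0.0413, -0.3671)
step 5: ξ=(vx,vy,ωz)=(0.1200, 0.0800, -0.0286), dt=0.8 → body Δ=(0.0967, 0.0629, -0.0229) → world pose (0.1112, -0.0173, -0.3900)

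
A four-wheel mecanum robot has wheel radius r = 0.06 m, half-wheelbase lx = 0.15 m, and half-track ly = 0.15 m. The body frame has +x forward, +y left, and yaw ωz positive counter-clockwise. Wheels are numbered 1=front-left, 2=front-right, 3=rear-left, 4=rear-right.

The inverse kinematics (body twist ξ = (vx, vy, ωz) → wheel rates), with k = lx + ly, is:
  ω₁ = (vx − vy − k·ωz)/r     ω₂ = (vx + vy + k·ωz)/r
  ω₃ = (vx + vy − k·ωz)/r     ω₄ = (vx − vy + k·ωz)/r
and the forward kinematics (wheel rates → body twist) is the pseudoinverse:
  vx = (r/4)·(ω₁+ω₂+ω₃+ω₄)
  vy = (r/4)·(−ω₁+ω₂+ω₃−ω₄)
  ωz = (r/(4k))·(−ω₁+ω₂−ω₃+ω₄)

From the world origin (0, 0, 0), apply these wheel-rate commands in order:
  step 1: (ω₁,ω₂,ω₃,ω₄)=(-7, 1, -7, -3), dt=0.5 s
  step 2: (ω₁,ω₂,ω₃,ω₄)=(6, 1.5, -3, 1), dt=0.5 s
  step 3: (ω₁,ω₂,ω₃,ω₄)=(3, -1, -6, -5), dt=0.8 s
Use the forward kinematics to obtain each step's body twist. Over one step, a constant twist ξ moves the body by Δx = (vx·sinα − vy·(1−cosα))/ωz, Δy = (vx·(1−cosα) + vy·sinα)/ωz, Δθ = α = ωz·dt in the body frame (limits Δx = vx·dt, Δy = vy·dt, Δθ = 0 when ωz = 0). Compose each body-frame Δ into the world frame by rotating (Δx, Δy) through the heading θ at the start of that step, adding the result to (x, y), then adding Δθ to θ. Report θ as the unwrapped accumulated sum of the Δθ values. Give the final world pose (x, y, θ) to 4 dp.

step 1: ξ=(vx,vy,ωz)=(-0.2400, 0.0600, 0.6000), dt=0.5 → body Δ=(-0.1227, 0.0117, 0.3000) → world pose (-0.1227, 0.0117, 0.3000)
step 2: ξ=(vx,vy,ωz)=(0.0825, -0.1275, -0.0250), dt=0.5 → body Δ=(0.0409, -0.0640, -0.0125) → world pose (-0.0647, -0.0374, 0.2875)
step 3: ξ=(vx,vy,ωz)=(-0.1350, -0.0750, -0.1500), dt=0.8 → body Δ=(-0.1113, -0.0534, -0.1200) → world pose (-0.1564, -0.1202, 0.1675)

(-0.1564, -0.1202, 0.1675)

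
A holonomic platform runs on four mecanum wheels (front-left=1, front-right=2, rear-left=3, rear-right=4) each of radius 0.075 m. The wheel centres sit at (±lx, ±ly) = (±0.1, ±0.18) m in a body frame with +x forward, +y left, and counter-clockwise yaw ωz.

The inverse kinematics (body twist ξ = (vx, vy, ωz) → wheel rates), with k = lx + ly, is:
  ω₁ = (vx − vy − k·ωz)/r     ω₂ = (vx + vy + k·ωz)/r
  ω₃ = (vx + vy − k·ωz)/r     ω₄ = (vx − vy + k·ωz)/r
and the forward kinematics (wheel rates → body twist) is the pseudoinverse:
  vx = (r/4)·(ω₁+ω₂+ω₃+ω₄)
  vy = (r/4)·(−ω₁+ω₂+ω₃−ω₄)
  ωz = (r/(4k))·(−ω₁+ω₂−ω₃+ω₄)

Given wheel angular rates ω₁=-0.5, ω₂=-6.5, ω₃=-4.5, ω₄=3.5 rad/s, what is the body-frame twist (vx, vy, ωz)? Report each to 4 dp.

(-0.1500, -0.2625, 0.1339)

k = lx + ly = 0.1 + 0.18 = 0.2800
ω₁+ω₂+ω₃+ω₄ = -8.0000  →  vx = (0.075/4)·-8.0000 = -0.1500
−ω₁+ω₂+ω₃−ω₄ = -14.0000  →  vy = (0.075/4)·-14.0000 = -0.2625
−ω₁+ω₂−ω₃+ω₄ = 2.0000  →  ωz = (0.075/1.1200)·2.0000 = 0.1339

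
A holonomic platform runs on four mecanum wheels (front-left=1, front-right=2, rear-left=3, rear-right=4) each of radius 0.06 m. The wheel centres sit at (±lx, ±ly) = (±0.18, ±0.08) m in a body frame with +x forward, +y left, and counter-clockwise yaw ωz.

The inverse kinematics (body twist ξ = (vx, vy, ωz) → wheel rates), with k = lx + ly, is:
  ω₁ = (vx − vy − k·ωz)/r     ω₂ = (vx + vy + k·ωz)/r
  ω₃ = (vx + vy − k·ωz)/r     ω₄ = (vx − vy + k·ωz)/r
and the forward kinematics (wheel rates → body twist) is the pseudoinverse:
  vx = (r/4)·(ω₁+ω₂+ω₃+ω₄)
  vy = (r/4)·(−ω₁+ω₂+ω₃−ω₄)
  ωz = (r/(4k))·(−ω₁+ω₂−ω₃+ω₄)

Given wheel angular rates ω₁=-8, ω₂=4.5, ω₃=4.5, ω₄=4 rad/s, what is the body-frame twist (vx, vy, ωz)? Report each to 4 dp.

k = lx + ly = 0.18 + 0.08 = 0.2600
ω₁+ω₂+ω₃+ω₄ = 5.0000  →  vx = (0.06/4)·5.0000 = 0.0750
−ω₁+ω₂+ω₃−ω₄ = 13.0000  →  vy = (0.06/4)·13.0000 = 0.1950
−ω₁+ω₂−ω₃+ω₄ = 12.0000  →  ωz = (0.06/1.0400)·12.0000 = 0.6923

(0.0750, 0.1950, 0.6923)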